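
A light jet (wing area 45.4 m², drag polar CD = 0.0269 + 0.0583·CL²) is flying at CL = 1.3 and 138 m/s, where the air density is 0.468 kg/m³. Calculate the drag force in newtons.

CD = 0.0269 + 0.0583 × 1.3² = 0.1254
D = ½ρv²S·CD = ½ × 0.468 × 138² × 45.4 × 0.1254 = 25400 N

D = 25400 N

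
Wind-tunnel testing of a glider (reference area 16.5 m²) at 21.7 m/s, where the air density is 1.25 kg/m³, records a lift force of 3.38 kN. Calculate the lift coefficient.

CL = 0.696

From L = ½ρv²S·CL, rearranging gives CL = 2L/(ρv²S).
CL = 2 × 3380 / (1.25 × 21.7² × 16.5) = 0.696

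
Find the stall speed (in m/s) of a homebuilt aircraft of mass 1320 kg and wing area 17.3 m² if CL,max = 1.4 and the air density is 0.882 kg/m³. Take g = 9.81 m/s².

V_stall = 34.8 m/s

Stall occurs when L = W at CL,max. W = mg = 1320 × 9.81 = 12950 N.
V_stall = √(2W/(ρ·S·CL,max)) = √(2 × 12950 / (0.882 × 17.3 × 1.4))
V_stall = √1212 = 34.8 m/s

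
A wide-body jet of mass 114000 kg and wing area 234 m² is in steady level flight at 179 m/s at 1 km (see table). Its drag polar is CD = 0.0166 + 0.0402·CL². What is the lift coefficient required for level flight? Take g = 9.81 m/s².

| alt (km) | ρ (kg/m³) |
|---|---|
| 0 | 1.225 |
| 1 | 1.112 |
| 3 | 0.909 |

At 1 km, from the table: ρ = 1.112 kg/m³.
Level flight ⇒ L = W = m·g = 114000 × 9.81 = 1.1183×10^6 N.
Dynamic pressure q = 0.5 × 1.112 × 179² = 17810 Pa.
CL = W/(q·S) = 1.1183×10^6 / (17810 × 234) = 0.2683.

CL = 0.268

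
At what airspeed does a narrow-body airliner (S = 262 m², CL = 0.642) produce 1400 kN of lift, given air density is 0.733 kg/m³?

L = ½ρv²S·CL ⇒ v = √(2L/(ρ·S·CL))
v = √(2 × 1.4×10^6 / (0.733 × 262 × 0.642)) = √22710 = 151 m/s

v = 151 m/s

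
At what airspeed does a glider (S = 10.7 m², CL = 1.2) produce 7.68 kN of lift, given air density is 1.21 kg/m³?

v = 31.4 m/s

L = ½ρv²S·CL ⇒ v = √(2L/(ρ·S·CL))
v = √(2 × 7680 / (1.21 × 10.7 × 1.2)) = √988.6 = 31.4 m/s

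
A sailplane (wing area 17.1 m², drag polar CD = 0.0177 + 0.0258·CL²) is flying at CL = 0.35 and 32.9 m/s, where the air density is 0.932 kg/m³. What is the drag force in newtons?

CD = 0.0177 + 0.0258 × 0.35² = 0.02086
D = ½ρv²S·CD = ½ × 0.932 × 32.9² × 17.1 × 0.02086 = 180 N

D = 180 N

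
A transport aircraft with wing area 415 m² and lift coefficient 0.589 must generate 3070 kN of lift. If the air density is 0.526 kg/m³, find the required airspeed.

L = ½ρv²S·CL ⇒ v = √(2L/(ρ·S·CL))
v = √(2 × 3.07×10^6 / (0.526 × 415 × 0.589)) = √47760 = 219 m/s

v = 219 m/s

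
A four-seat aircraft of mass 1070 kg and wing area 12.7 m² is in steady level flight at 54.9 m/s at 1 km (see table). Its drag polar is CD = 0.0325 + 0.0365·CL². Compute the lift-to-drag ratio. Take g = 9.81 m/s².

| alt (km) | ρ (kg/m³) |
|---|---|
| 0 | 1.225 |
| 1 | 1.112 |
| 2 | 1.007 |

L/D = 11.9

At 1 km, from the table: ρ = 1.112 kg/m³.
In steady level flight, lift balances weight: W = mg = 1070 × 9.81 = 10497 N.
Dynamic pressure q = 0.5 × 1.112 × 54.9² = 1676 Pa.
CL = 2W/(ρv²S) = 2×10497/(1.112×54.9²×12.7) = 0.4932.
CD = 0.0325 + 0.0365 × 0.4932² = 0.04138.
L/D = CL/CD = 0.4932 / 0.04138 = 11.9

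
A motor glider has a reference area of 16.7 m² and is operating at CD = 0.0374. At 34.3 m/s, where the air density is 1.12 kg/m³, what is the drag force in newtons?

Dynamic pressure q = ½ρv² = ½ × 1.12 × 34.3² = 658.8 Pa.
D = q·S·CD = 658.8 × 16.7 × 0.0374 = 411 N

D = 411 N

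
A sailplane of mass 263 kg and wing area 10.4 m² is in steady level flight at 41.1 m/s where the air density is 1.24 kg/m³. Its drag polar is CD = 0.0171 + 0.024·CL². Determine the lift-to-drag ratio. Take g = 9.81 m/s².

L/D = 12.8

In steady level flight, lift balances weight: W = mg = 263 × 9.81 = 2580 N.
Dynamic pressure q = 0.5 × 1.24 × 41.1² = 1047 Pa.
CL = W/(q·S) = 2580 / (1047 × 10.4) = 0.2369.
CD = 0.0171 + 0.024 × 0.2369² = 0.01845.
L/D = CL/CD = 0.2369 / 0.01845 = 12.8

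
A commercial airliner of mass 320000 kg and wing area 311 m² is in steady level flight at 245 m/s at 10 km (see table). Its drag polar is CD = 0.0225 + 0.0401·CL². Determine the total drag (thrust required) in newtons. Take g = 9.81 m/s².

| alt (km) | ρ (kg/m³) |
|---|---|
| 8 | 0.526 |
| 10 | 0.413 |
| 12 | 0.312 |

At 10 km, from the table: ρ = 0.413 kg/m³.
Level flight ⇒ L = W = m·g = 320000 × 9.81 = 3.1392×10^6 N.
Dynamic pressure q = 0.5 × 0.413 × 245² = 12400 Pa.
Required CL = L/(qS) = 3.1392×10^6/(12400·311) = 0.8143.
CD = 0.0225 + 0.0401 × 0.8143² = 0.04909.
D = q·S·CD = 12400 × 311 × 0.04909 = 1.892×10^5 N

D = 1.89×10^5 N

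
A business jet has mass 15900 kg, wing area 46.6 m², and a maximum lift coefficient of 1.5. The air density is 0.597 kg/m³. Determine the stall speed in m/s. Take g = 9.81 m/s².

Weight W = mg = 15900 × 9.81 = 1.56×10^5 N.
From L = ½ρV²S·CL,max = W: V_stall = √(2W/(ρSCL,max)) = √(2·1.56×10^5/(0.597·46.6·1.5))
V_stall = √7476 = 86.5 m/s

V_stall = 86.5 m/s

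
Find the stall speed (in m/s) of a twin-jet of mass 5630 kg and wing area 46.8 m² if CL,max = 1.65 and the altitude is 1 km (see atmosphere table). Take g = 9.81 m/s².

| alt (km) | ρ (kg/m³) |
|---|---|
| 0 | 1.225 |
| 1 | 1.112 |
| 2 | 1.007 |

V_stall = 35.9 m/s

At 1 km, from the table: ρ = 1.112 kg/m³.
Stall occurs when L = W at CL,max. W = mg = 5630 × 9.81 = 55230 N.
V_stall = √(2W/(ρ·S·CL,max)) = √(2 × 55230 / (1.112 × 46.8 × 1.65))
V_stall = √1286 = 35.9 m/s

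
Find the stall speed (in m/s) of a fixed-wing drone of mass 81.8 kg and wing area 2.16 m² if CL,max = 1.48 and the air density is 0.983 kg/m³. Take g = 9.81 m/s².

V_stall = 22.6 m/s

Weight W = mg = 81.8 × 9.81 = 802.5 N.
From L = ½ρV²S·CL,max = W: V_stall = √(2W/(ρSCL,max)) = √(2·802.5/(0.983·2.16·1.48))
V_stall = √510.7 = 22.6 m/s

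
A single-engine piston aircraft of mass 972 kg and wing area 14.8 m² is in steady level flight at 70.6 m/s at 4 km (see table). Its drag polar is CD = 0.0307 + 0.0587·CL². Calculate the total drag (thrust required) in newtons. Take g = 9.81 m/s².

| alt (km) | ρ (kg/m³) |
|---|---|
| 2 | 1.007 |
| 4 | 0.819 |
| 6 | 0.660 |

D = 1100 N

At 4 km, from the table: ρ = 0.819 kg/m³.
In steady level flight, lift balances weight: W = mg = 972 × 9.81 = 9535.3 N.
Dynamic pressure q = 0.5 × 0.819 × 70.6² = 2041 Pa.
CL = W/(q·S) = 9535.3 / (2041 × 14.8) = 0.3157.
CD = 0.0307 + 0.0587 × 0.3157² = 0.03655.
D = q·S·CD = 2041 × 14.8 × 0.03655 = 1104 N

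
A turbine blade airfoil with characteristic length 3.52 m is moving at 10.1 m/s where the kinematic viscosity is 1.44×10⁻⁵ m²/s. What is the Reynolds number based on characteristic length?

Re = v·c/ν = 10.1 × 3.52 / (1.44×10⁻⁵) = 2.47×10^6

Re = 2.47×10^6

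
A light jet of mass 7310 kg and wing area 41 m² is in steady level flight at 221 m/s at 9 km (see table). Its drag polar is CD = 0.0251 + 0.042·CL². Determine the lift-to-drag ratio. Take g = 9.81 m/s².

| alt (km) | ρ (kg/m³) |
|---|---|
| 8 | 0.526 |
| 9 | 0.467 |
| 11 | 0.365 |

At 9 km, from the table: ρ = 0.467 kg/m³.
Weight W = mg = 7310 × 9.81 = 71711 N; in level flight L = W.
q = ½ρv² = ½ × 0.467 × 221² = 11400 Pa.
CL = W/(q·S) = 71711 / (11400 × 41) = 0.1534.
CD = 0.0251 + 0.042 × 0.1534² = 0.02609.
L/D = CL/CD = 0.1534 / 0.02609 = 5.88

L/D = 5.88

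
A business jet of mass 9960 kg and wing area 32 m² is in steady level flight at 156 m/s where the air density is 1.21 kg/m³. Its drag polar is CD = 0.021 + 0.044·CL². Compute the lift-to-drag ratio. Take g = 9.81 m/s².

Weight W = mg = 9960 × 9.81 = 97708 N; in level flight L = W.
q = ½ρv² = ½ × 1.21 × 156² = 14720 Pa.
CL = W/(q·S) = 97708 / (14720 × 32) = 0.2074.
CD = 0.021 + 0.044 × 0.2074² = 0.02289.
L/D = CL/CD = 0.2074 / 0.02289 = 9.06

L/D = 9.06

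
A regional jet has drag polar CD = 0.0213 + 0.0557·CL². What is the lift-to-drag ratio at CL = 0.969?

CD = 0.0213 + 0.0557 × 0.969² = 0.0736
L/D = CL/CD = 0.969 / 0.0736 = 13.2

L/D = 13.2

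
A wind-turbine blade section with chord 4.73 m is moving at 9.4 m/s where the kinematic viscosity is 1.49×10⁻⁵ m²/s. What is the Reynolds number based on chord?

Re = 2.98×10^6

Re = v·c/ν = 9.4 × 4.73 / (1.49×10⁻⁵) = 2.98×10^6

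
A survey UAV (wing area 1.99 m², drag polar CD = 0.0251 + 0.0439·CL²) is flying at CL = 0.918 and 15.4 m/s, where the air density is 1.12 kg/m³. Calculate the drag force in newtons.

D = 16.4 N

CD = 0.0251 + 0.0439 × 0.918² = 0.0621
D = ½ρv²S·CD = ½ × 1.12 × 15.4² × 1.99 × 0.0621 = 16.4 N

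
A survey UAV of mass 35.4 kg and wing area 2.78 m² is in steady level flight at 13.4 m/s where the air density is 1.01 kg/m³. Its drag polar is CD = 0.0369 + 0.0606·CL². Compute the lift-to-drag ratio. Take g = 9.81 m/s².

Weight W = mg = 35.4 × 9.81 = 347.27 N; in level flight L = W.
q = ½ρv² = ½ × 1.01 × 13.4² = 90.68 Pa.
CL = 2W/(ρv²S) = 2×347.27/(1.01×13.4²×2.78) = 1.378.
CD = 0.0369 + 0.0606 × 1.378² = 0.1519.
L/D = CL/CD = 1.378 / 0.1519 = 9.07

L/D = 9.07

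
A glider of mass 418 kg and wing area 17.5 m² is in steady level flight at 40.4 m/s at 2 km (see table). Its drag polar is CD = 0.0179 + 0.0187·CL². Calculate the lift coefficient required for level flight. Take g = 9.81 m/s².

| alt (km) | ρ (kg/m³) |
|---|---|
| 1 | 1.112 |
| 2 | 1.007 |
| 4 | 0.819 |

At 2 km, from the table: ρ = 1.007 kg/m³.
Weight W = mg = 418 × 9.81 = 4100.6 N; in level flight L = W.
q = ½ρv² = ½ × 1.007 × 40.4² = 821.8 Pa.
Required CL = L/(qS) = 4100.6/(821.8·17.5) = 0.2851.

CL = 0.285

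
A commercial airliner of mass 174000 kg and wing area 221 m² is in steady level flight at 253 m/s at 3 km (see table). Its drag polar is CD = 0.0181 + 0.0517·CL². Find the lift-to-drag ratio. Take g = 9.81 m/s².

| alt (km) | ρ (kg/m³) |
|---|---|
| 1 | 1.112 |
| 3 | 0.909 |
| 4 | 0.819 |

At 3 km, from the table: ρ = 0.909 kg/m³.
In steady level flight, lift balances weight: W = mg = 174000 × 9.81 = 1.7069×10^6 N.
Dynamic pressure q = 0.5 × 0.909 × 253² = 29090 Pa.
Required CL = L/(qS) = 1.7069×10^6/(29090·221) = 0.2655.
CD = 0.0181 + 0.0517 × 0.2655² = 0.02174.
L/D = CL/CD = 0.2655 / 0.02174 = 12.2

L/D = 12.2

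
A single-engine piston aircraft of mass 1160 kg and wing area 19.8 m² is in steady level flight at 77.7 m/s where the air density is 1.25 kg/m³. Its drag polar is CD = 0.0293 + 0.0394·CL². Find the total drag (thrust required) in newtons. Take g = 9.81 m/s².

Weight W = mg = 1160 × 9.81 = 11380 N; in level flight L = W.
Dynamic pressure q = 0.5 × 1.25 × 77.7² = 3773 Pa.
Required CL = L/(qS) = 11380/(3773·19.8) = 0.1523.
CD = 0.0293 + 0.0394 × 0.1523² = 0.03021.
D = q·S·CD = 3773 × 19.8 × 0.03021 = 2257 N

D = 2260 N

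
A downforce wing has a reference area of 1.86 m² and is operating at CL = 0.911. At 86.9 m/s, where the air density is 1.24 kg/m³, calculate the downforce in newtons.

Dynamic pressure q = ½ρv² = ½ × 1.24 × 86.9² = 4682 Pa.
L = q·S·CL = 4682 × 1.86 × 0.911 = 7930 N ≈ 7.93 kN

L = 7930 N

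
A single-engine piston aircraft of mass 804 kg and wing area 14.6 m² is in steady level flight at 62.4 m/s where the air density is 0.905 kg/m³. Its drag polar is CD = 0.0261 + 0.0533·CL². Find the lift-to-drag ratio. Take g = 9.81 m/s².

L/D = 9.86

Level flight ⇒ L = W = m·g = 804 × 9.81 = 7887.2 N.
q = ½ρv² = ½ × 0.905 × 62.4² = 1762 Pa.
CL = 2W/(ρv²S) = 2×7887.2/(0.905×62.4²×14.6) = 0.3066.
CD = 0.0261 + 0.0533 × 0.3066² = 0.03111.
L/D = CL/CD = 0.3066 / 0.03111 = 9.86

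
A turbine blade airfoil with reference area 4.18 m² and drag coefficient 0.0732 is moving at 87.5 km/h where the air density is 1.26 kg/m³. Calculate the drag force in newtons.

D = 114 N

Convert speed: v = 87.5 km/h ÷ 3.6 = 24.31 m/s.
D = ½ρv²S·CD = ½ × 1.26 × 24.31² × 4.18 × 0.0732 = 114 N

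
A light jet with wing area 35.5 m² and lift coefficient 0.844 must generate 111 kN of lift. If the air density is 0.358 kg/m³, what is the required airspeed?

v = 144 m/s

L = ½ρv²S·CL ⇒ v = √(2L/(ρ·S·CL))
v = √(2 × 1.11×10^5 / (0.358 × 35.5 × 0.844)) = √20700 = 144 m/s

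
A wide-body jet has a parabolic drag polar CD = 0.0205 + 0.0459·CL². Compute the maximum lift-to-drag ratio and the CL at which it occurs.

For CD = CD0 + K·CL², (L/D)max occurs at CL* = √(CD0/K) and equals 1/(2√(K·CD0)).
(L/D)max = 1/(2√(0.0459 × 0.0205)) = 1/(2 × 0.03067) = 16.3
CL* = √(0.0205/0.0459) = 0.668

(L/D)max = 16.3, at CL = 0.668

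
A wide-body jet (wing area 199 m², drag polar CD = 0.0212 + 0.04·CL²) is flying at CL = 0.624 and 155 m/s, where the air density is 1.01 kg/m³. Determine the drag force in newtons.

CD = 0.0212 + 0.04 × 0.624² = 0.03678
D = ½ρv²S·CD = ½ × 1.01 × 155² × 199 × 0.03678 = 88800 N

D = 88800 N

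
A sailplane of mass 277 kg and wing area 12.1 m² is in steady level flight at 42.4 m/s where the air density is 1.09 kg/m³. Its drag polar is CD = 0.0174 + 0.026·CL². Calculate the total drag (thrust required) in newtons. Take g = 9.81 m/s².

Level flight ⇒ L = W = m·g = 277 × 9.81 = 2717.4 N.
q = ½ρv² = ½ × 1.09 × 42.4² = 979.8 Pa.
Required CL = L/(qS) = 2717.4/(979.8·12.1) = 0.2292.
CD = 0.0174 + 0.026 × 0.2292² = 0.01877.
D = q·S·CD = 979.8 × 12.1 × 0.01877 = 222.5 N

D = 222 N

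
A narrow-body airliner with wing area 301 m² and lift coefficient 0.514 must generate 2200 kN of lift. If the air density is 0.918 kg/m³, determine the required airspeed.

L = ½ρv²S·CL ⇒ v = √(2L/(ρ·S·CL))
v = √(2 × 2.2×10^6 / (0.918 × 301 × 0.514)) = √30980 = 176 m/s

v = 176 m/s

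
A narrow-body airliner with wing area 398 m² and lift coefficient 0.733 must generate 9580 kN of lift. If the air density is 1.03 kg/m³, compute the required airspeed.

L = ½ρv²S·CL ⇒ v = √(2L/(ρ·S·CL))
v = √(2 × 9.58×10^6 / (1.03 × 398 × 0.733)) = √63760 = 253 m/s

v = 253 m/s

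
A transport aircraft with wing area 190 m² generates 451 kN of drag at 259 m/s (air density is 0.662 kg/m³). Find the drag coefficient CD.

From D = ½ρv²S·CD, rearranging gives CD = 2D/(ρv²S).
CD = 2 × 4.51×10^5 / (0.662 × 259² × 190) = 0.107

CD = 0.107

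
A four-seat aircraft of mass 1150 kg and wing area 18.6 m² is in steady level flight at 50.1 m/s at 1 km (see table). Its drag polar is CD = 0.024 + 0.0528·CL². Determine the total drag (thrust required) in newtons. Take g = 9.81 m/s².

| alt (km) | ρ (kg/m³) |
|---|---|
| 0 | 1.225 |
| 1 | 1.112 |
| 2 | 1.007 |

D = 882 N

At 1 km, from the table: ρ = 1.112 kg/m³.
Level flight ⇒ L = W = m·g = 1150 × 9.81 = 11282 N.
Dynamic pressure q = 0.5 × 1.112 × 50.1² = 1396 Pa.
CL = W/(q·S) = 11282 / (1396 × 18.6) = 0.4346.
CD = 0.024 + 0.0528 × 0.4346² = 0.03397.
D = q·S·CD = 1396 × 18.6 × 0.03397 = 881.9 N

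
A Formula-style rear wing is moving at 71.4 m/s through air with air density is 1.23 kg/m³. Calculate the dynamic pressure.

q = ½ρv² = ½ × 1.23 × 71.4² = 3140 Pa

q = 3140 Pa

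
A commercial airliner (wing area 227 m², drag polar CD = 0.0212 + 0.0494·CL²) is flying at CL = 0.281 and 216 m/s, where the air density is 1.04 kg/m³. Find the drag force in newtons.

CD = 0.0212 + 0.0494 × 0.281² = 0.0251
D = ½ρv²S·CD = ½ × 1.04 × 216² × 227 × 0.0251 = 1.38×10^5 N

D = 1.38×10^5 N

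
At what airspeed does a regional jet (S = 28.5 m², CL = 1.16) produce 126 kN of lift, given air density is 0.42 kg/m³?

L = ½ρv²S·CL ⇒ v = √(2L/(ρ·S·CL))
v = √(2 × 1.26×10^5 / (0.42 × 28.5 × 1.16)) = √18150 = 135 m/s

v = 135 m/s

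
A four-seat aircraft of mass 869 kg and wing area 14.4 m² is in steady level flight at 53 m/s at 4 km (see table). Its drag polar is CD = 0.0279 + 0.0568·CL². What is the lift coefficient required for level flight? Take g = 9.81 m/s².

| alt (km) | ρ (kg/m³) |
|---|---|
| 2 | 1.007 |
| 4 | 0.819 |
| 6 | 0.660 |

CL = 0.515

At 4 km, from the table: ρ = 0.819 kg/m³.
Weight W = mg = 869 × 9.81 = 8524.9 N; in level flight L = W.
Dynamic pressure q = 0.5 × 0.819 × 53² = 1150 Pa.
CL = 2W/(ρv²S) = 2×8524.9/(0.819×53²×14.4) = 0.5147.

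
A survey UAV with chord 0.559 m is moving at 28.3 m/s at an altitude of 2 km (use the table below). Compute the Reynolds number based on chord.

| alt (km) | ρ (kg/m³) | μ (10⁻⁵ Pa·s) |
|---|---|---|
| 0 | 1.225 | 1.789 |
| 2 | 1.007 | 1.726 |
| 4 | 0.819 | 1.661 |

At 2 km, from the table: ρ = 1.007 kg/m³, μ = 1.726×10⁻⁵ Pa·s.
Re = ρ·v·c/μ = 1.007 × 28.3 × 0.559 / (1.726×10⁻⁵) = 9.23×10^5

Re = 9.23×10^5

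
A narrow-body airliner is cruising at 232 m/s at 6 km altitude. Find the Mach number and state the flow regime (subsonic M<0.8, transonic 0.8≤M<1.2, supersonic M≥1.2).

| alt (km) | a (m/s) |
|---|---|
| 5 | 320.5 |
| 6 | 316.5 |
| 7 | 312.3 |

At 6 km, from the table: a = 316.5 m/s.
M = v/a = 232 / 316.5 = 0.733
M = 0.733 → subsonic.

M = 0.733 (subsonic)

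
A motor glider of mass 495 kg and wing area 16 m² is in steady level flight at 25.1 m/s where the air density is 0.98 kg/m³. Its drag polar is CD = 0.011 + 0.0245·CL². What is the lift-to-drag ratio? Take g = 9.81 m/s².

L/D = 28.3

Weight W = mg = 495 × 9.81 = 4855.9 N; in level flight L = W.
q = ½ρv² = ½ × 0.98 × 25.1² = 308.7 Pa.
CL = W/(q·S) = 4855.9 / (308.7 × 16) = 0.9831.
CD = 0.011 + 0.0245 × 0.9831² = 0.03468.
L/D = CL/CD = 0.9831 / 0.03468 = 28.3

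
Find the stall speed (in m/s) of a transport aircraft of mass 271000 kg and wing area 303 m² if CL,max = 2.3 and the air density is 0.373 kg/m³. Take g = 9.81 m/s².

V_stall = 143 m/s

Stall occurs when L = W at CL,max. W = mg = 271000 × 9.81 = 2.659×10^6 N.
From L = ½ρV²S·CL,max = W: V_stall = √(2W/(ρSCL,max)) = √(2·2.659×10^6/(0.373·303·2.3))
V_stall = √20450 = 143 m/s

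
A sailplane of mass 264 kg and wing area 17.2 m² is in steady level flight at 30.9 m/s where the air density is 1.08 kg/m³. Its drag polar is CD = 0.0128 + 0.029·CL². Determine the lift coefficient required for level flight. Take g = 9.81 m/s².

CL = 0.292

Weight W = mg = 264 × 9.81 = 2589.8 N; in level flight L = W.
Dynamic pressure q = 0.5 × 1.08 × 30.9² = 515.6 Pa.
CL = W/(q·S) = 2589.8 / (515.6 × 17.2) = 0.292.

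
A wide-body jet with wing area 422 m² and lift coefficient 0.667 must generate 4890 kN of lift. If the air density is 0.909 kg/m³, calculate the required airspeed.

v = 196 m/s

L = ½ρv²S·CL ⇒ v = √(2L/(ρ·S·CL))
v = √(2 × 4.89×10^6 / (0.909 × 422 × 0.667)) = √38220 = 196 m/s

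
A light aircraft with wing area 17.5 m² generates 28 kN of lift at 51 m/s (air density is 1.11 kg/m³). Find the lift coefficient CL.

From L = ½ρv²S·CL, rearranging gives CL = 2L/(ρv²S).
CL = 2 × 28000 / (1.11 × 51² × 17.5) = 1.11

CL = 1.11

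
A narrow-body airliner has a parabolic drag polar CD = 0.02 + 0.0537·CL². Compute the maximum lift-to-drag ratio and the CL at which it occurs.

(L/D)max = 15.3, at CL = 0.61

For CD = CD0 + K·CL², (L/D)max occurs at CL* = √(CD0/K) and equals 1/(2√(K·CD0)).
(L/D)max = 1/(2√(0.0537 × 0.02)) = 1/(2 × 0.03277) = 15.3
CL* = √(0.02/0.0537) = 0.61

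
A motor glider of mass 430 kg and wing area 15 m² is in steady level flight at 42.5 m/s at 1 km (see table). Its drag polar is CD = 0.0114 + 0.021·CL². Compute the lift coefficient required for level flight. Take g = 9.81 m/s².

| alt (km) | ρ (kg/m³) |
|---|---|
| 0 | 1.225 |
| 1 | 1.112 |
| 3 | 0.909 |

CL = 0.28

At 1 km, from the table: ρ = 1.112 kg/m³.
Weight W = mg = 430 × 9.81 = 4218.3 N; in level flight L = W.
q = ½ρv² = ½ × 1.112 × 42.5² = 1004 Pa.
Required CL = L/(qS) = 4218.3/(1004·15) = 0.28.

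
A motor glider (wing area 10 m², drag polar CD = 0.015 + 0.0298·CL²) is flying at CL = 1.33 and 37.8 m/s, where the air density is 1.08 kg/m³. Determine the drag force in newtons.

D = 522 N

CD = 0.015 + 0.0298 × 1.33² = 0.06771
D = ½ρv²S·CD = ½ × 1.08 × 37.8² × 10 × 0.06771 = 522 N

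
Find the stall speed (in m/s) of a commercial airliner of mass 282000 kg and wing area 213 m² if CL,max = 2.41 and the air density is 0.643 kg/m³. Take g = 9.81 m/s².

At stall, lift equals weight: L = W = m·g = 282000 × 9.81 = 2.766×10^6 N.
From L = ½ρV²S·CL,max = W: V_stall = √(2W/(ρSCL,max)) = √(2·2.766×10^6/(0.643·213·2.41))
V_stall = √16760 = 129 m/s

V_stall = 129 m/s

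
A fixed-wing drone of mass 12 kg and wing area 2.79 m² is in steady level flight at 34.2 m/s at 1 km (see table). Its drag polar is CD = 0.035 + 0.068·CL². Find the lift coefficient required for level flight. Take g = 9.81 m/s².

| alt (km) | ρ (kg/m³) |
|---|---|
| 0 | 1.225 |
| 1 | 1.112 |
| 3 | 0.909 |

At 1 km, from the table: ρ = 1.112 kg/m³.
Weight W = mg = 12 × 9.81 = 117.72 N; in level flight L = W.
q = ½ρv² = ½ × 1.112 × 34.2² = 650.3 Pa.
CL = W/(q·S) = 117.72 / (650.3 × 2.79) = 0.06488.

CL = 0.0649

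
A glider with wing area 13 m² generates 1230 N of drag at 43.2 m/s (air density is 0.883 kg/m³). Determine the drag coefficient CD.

From D = ½ρv²S·CD, rearranging gives CD = 2D/(ρv²S).
CD = 2 × 1230 / (0.883 × 43.2² × 13) = 0.115

CD = 0.115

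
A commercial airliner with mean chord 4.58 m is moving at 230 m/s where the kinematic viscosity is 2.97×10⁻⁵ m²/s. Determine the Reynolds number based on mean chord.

Re = 3.55×10^7

Re = v·c/ν = 230 × 4.58 / (2.97×10⁻⁵) = 3.55×10^7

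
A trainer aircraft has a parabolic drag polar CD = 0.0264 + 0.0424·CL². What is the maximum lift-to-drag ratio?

(L/D)max = 14.9

For CD = CD0 + K·CL², (L/D)max occurs at CL* = √(CD0/K) and equals 1/(2√(K·CD0)).
(L/D)max = 1/(2√(0.0424 × 0.0264)) = 1/(2 × 0.03346) = 14.9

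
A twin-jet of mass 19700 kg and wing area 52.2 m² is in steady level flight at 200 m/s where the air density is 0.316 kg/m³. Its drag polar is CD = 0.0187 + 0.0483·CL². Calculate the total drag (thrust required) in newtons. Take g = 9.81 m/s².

Level flight ⇒ L = W = m·g = 19700 × 9.81 = 1.9326×10^5 N.
Dynamic pressure q = 0.5 × 0.316 × 200² = 6320 Pa.
CL = 2W/(ρv²S) = 2×1.9326×10^5/(0.316×200²×52.2) = 0.5858.
CD = 0.0187 + 0.0483 × 0.5858² = 0.03527.
D = q·S·CD = 6320 × 52.2 × 0.03527 = 11640 N

D = 11600 N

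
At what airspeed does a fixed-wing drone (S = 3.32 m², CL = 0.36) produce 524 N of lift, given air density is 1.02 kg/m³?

v = 29.3 m/s

L = ½ρv²S·CL ⇒ v = √(2L/(ρ·S·CL))
v = √(2 × 524 / (1.02 × 3.32 × 0.36)) = √859.6 = 29.3 m/s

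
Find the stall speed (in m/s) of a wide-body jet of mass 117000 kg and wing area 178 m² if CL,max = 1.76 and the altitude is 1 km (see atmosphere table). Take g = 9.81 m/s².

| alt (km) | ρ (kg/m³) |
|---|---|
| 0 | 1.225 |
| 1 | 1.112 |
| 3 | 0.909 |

V_stall = 81.2 m/s

At 1 km, from the table: ρ = 1.112 kg/m³.
Weight W = mg = 117000 × 9.81 = 1.148×10^6 N.
V_stall = √(2W/(ρ·S·CL,max)) = √(2 × 1.148×10^6 / (1.112 × 178 × 1.76))
V_stall = √6589 = 81.2 m/s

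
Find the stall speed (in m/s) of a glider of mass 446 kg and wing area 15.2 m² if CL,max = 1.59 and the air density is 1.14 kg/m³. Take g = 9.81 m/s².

V_stall = 17.8 m/s

Stall occurs when L = W at CL,max. W = mg = 446 × 9.81 = 4375 N.
From L = ½ρV²S·CL,max = W: V_stall = √(2W/(ρSCL,max)) = √(2·4375/(1.14·15.2·1.59))
V_stall = √317.6 = 17.8 m/s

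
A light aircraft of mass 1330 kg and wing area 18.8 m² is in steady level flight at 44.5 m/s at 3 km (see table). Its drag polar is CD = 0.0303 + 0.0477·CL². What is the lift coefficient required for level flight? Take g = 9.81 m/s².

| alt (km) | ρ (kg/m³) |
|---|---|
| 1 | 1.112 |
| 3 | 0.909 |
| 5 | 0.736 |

CL = 0.771

At 3 km, from the table: ρ = 0.909 kg/m³.
Weight W = mg = 1330 × 9.81 = 13047 N; in level flight L = W.
q = ½ρv² = ½ × 0.909 × 44.5² = 900 Pa.
CL = W/(q·S) = 13047 / (900 × 18.8) = 0.7711.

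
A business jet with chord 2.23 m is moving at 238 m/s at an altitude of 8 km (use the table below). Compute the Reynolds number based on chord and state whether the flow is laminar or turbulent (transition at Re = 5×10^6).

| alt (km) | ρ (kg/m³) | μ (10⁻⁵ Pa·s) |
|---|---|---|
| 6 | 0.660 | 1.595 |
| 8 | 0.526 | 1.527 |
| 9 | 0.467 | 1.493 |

Re = 1.83×10^7 (turbulent)

At 8 km, from the table: ρ = 0.526 kg/m³, μ = 1.527×10⁻⁵ Pa·s.
Re = ρ·v·c/μ = 0.526 × 238 × 2.23 / (1.527×10⁻⁵) = 1.83×10^7
Since 1.83×10^7 > 5×10^6, the flow is turbulent.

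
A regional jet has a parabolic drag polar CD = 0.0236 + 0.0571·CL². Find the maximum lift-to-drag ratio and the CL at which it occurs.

(L/D)max = 13.6, at CL = 0.643

For CD = CD0 + K·CL², (L/D)max occurs at CL* = √(CD0/K) and equals 1/(2√(K·CD0)).
(L/D)max = 1/(2√(0.0571 × 0.0236)) = 1/(2 × 0.03671) = 13.6
CL* = √(0.0236/0.0571) = 0.643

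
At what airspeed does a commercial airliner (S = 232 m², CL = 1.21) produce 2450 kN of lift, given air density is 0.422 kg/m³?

v = 203 m/s

L = ½ρv²S·CL ⇒ v = √(2L/(ρ·S·CL))
v = √(2 × 2.45×10^6 / (0.422 × 232 × 1.21)) = √41360 = 203 m/s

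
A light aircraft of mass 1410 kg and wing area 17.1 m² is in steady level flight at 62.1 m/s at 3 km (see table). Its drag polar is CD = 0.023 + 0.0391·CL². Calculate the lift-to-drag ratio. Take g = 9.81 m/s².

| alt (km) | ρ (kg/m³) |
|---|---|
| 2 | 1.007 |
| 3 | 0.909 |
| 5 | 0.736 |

At 3 km, from the table: ρ = 0.909 kg/m³.
In steady level flight, lift balances weight: W = mg = 1410 × 9.81 = 13832 N.
Dynamic pressure q = 0.5 × 0.909 × 62.1² = 1753 Pa.
CL = W/(q·S) = 13832 / (1753 × 17.1) = 0.4615.
CD = 0.023 + 0.0391 × 0.4615² = 0.03133.
L/D = CL/CD = 0.4615 / 0.03133 = 14.7

L/D = 14.7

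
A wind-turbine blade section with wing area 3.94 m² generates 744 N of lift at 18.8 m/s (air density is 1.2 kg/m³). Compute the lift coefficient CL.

From L = ½ρv²S·CL, rearranging gives CL = 2L/(ρv²S).
CL = 2 × 744 / (1.2 × 18.8² × 3.94) = 0.89

CL = 0.89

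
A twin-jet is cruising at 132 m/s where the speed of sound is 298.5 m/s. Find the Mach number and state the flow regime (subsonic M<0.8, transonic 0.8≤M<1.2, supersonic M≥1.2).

M = v/a = 132 / 298.5 = 0.442
M = 0.442 → subsonic.

M = 0.442 (subsonic)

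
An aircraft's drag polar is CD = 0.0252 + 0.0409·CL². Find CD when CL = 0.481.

CD = 0.0347

CD = 0.0252 + 0.0409 × 0.481² = 0.0252 + 0.009463 = 0.0347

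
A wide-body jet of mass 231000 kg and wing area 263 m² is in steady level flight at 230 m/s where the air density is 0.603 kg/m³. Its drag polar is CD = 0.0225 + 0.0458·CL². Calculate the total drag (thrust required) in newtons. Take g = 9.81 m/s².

Level flight ⇒ L = W = m·g = 231000 × 9.81 = 2.2661×10^6 N.
Dynamic pressure q = 0.5 × 0.603 × 230² = 15950 Pa.
Required CL = L/(qS) = 2.2661×10^6/(15950·263) = 0.5402.
CD = 0.0225 + 0.0458 × 0.5402² = 0.03587.
D = q·S·CD = 15950 × 263 × 0.03587 = 1.505×10^5 N

D = 1.5×10^5 N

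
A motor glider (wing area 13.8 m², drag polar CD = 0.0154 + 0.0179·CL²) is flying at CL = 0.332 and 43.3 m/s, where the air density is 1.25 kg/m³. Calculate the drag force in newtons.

CD = 0.0154 + 0.0179 × 0.332² = 0.01737
D = ½ρv²S·CD = ½ × 1.25 × 43.3² × 13.8 × 0.01737 = 281 N

D = 281 N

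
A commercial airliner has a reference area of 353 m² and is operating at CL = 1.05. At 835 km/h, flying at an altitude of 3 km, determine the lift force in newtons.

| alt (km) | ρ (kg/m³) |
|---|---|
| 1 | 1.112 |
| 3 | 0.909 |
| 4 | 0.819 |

L = 9.06×10^6 N

At 3 km, from the table: ρ = 0.909 kg/m³.
Convert speed: v = 835 km/h ÷ 3.6 = 231.9 m/s.
L = ½ρv²S·CL = ½ × 0.909 × 231.9² × 353 × 1.05 = 9.06×10^6 N ≈ 9060 kN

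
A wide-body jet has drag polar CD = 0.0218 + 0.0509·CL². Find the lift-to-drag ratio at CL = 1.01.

CD = 0.0218 + 0.0509 × 1.01² = 0.07372
L/D = CL/CD = 1.01 / 0.07372 = 13.7

L/D = 13.7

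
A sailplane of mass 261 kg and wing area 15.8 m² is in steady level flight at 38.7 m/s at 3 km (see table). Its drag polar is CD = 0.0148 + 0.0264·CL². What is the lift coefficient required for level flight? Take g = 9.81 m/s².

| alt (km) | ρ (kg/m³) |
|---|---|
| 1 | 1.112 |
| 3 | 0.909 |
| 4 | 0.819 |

CL = 0.238

At 3 km, from the table: ρ = 0.909 kg/m³.
Weight W = mg = 261 × 9.81 = 2560.4 N; in level flight L = W.
q = ½ρv² = ½ × 0.909 × 38.7² = 680.7 Pa.
CL = 2W/(ρv²S) = 2×2560.4/(0.909×38.7²×15.8) = 0.2381.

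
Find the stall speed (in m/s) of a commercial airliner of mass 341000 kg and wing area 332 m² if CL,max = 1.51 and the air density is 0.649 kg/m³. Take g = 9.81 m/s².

At stall, lift equals weight: L = W = m·g = 341000 × 9.81 = 3.345×10^6 N.
From L = ½ρV²S·CL,max = W: V_stall = √(2W/(ρSCL,max)) = √(2·3.345×10^6/(0.649·332·1.51))
V_stall = √20560 = 143 m/s

V_stall = 143 m/s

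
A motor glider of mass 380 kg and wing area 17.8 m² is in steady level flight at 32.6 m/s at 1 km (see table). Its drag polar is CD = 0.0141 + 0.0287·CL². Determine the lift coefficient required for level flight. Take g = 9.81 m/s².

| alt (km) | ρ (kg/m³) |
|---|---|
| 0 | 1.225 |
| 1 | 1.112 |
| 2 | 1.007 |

At 1 km, from the table: ρ = 1.112 kg/m³.
In steady level flight, lift balances weight: W = mg = 380 × 9.81 = 3727.8 N.
Dynamic pressure q = 0.5 × 1.112 × 32.6² = 590.9 Pa.
CL = W/(q·S) = 3727.8 / (590.9 × 17.8) = 0.3544.

CL = 0.354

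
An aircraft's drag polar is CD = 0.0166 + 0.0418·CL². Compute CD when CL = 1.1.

CD = 0.0672

CD = 0.0166 + 0.0418 × 1.1² = 0.0166 + 0.05058 = 0.0672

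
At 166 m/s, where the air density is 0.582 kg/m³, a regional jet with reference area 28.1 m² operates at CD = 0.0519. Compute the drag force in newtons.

D = 11700 N

Dynamic pressure q = ½ρv² = ½ × 0.582 × 166² = 8019 Pa.
D = q·S·CD = 8019 × 28.1 × 0.0519 = 11700 N ≈ 11.7 kN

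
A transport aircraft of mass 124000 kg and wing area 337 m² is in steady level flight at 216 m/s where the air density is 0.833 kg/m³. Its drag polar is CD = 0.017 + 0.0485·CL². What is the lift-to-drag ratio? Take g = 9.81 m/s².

L/D = 9.95

In steady level flight, lift balances weight: W = mg = 124000 × 9.81 = 1.2164×10^6 N.
Dynamic pressure q = 0.5 × 0.833 × 216² = 19430 Pa.
CL = W/(q·S) = 1.2164×10^6 / (19430 × 337) = 0.1858.
CD = 0.017 + 0.0485 × 0.1858² = 0.01867.
L/D = CL/CD = 0.1858 / 0.01867 = 9.95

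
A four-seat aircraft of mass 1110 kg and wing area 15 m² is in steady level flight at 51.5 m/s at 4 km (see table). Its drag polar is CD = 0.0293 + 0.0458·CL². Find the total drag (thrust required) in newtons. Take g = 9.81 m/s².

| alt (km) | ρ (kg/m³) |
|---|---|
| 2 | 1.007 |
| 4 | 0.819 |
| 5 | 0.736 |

D = 811 N

At 4 km, from the table: ρ = 0.819 kg/m³.
In steady level flight, lift balances weight: W = mg = 1110 × 9.81 = 10889 N.
q = ½ρv² = ½ × 0.819 × 51.5² = 1086 Pa.
CL = 2W/(ρv²S) = 2×10889/(0.819×51.5²×15) = 0.6684.
CD = 0.0293 + 0.0458 × 0.6684² = 0.04976.
D = q·S·CD = 1086 × 15 × 0.04976 = 810.7 N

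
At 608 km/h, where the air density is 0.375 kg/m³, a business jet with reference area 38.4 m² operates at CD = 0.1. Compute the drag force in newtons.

Convert speed: v = 608 km/h ÷ 3.6 = 168.9 m/s.
Dynamic pressure q = ½ρv² = ½ × 0.375 × 168.9² = 5348 Pa.
D = q·S·CD = 5348 × 38.4 × 0.1 = 20500 N ≈ 20.5 kN

D = 20500 N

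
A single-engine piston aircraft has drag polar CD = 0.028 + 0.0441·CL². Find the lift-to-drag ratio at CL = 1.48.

L/D = 11.9

CD = 0.028 + 0.0441 × 1.48² = 0.1246
L/D = CL/CD = 1.48 / 0.1246 = 11.9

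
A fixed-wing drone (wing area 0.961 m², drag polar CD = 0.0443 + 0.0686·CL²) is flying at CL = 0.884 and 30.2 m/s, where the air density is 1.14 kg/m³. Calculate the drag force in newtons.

D = 48.9 N

CD = 0.0443 + 0.0686 × 0.884² = 0.09791
D = ½ρv²S·CD = ½ × 1.14 × 30.2² × 0.961 × 0.09791 = 48.9 N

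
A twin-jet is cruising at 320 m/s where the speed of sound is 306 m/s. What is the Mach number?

M = 1.05

M = v/a = 320 / 306 = 1.05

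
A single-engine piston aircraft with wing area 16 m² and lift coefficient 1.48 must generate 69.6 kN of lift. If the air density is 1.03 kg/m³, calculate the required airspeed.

L = ½ρv²S·CL ⇒ v = √(2L/(ρ·S·CL))
v = √(2 × 69600 / (1.03 × 16 × 1.48)) = √5707 = 75.5 m/s

v = 75.5 m/s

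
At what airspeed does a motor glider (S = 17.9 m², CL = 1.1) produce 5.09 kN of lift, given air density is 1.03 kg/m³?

L = ½ρv²S·CL ⇒ v = √(2L/(ρ·S·CL))
v = √(2 × 5090 / (1.03 × 17.9 × 1.1)) = √502 = 22.4 m/s

v = 22.4 m/s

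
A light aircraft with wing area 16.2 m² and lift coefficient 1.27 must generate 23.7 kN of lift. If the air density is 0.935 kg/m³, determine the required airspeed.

L = ½ρv²S·CL ⇒ v = √(2L/(ρ·S·CL))
v = √(2 × 23700 / (0.935 × 16.2 × 1.27)) = √2464 = 49.6 m/s

v = 49.6 m/s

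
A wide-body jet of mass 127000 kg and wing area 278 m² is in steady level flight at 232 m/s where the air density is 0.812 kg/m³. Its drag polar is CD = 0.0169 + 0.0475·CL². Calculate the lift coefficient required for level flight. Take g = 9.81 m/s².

CL = 0.205

In steady level flight, lift balances weight: W = mg = 127000 × 9.81 = 1.2459×10^6 N.
q = ½ρv² = ½ × 0.812 × 232² = 21850 Pa.
Required CL = L/(qS) = 1.2459×10^6/(21850·278) = 0.2051.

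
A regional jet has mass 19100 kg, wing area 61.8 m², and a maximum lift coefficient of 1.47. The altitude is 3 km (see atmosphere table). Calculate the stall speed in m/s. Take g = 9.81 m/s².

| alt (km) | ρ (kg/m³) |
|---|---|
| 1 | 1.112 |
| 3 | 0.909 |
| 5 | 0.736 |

V_stall = 67.4 m/s

At 3 km, from the table: ρ = 0.909 kg/m³.
Weight W = mg = 19100 × 9.81 = 1.874×10^5 N.
From L = ½ρV²S·CL,max = W: V_stall = √(2W/(ρSCL,max)) = √(2·1.874×10^5/(0.909·61.8·1.47))
V_stall = √4538 = 67.4 m/s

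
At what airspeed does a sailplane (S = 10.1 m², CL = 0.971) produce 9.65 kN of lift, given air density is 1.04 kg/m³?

L = ½ρv²S·CL ⇒ v = √(2L/(ρ·S·CL))
v = √(2 × 9650 / (1.04 × 10.1 × 0.971)) = √1892 = 43.5 m/s

v = 43.5 m/s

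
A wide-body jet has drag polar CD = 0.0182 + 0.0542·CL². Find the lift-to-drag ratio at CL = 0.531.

CD = 0.0182 + 0.0542 × 0.531² = 0.03348
L/D = CL/CD = 0.531 / 0.03348 = 15.9

L/D = 15.9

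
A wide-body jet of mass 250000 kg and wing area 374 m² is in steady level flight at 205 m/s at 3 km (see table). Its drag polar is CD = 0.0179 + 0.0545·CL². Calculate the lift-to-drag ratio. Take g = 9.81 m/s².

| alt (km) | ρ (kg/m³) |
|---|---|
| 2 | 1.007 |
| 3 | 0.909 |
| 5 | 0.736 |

L/D = 14.1

At 3 km, from the table: ρ = 0.909 kg/m³.
Level flight ⇒ L = W = m·g = 250000 × 9.81 = 2.4525×10^6 N.
q = ½ρv² = ½ × 0.909 × 205² = 19100 Pa.
Required CL = L/(qS) = 2.4525×10^6/(19100·374) = 0.3433.
CD = 0.0179 + 0.0545 × 0.3433² = 0.02432.
L/D = CL/CD = 0.3433 / 0.02432 = 14.1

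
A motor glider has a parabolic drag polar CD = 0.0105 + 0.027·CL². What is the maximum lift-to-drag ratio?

(L/D)max = 29.7

For CD = CD0 + K·CL², (L/D)max occurs at CL* = √(CD0/K) and equals 1/(2√(K·CD0)).
(L/D)max = 1/(2√(0.027 × 0.0105)) = 1/(2 × 0.01684) = 29.7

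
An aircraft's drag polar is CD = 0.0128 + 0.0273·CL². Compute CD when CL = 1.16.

CD = 0.0495

CD = 0.0128 + 0.0273 × 1.16² = 0.0128 + 0.03673 = 0.0495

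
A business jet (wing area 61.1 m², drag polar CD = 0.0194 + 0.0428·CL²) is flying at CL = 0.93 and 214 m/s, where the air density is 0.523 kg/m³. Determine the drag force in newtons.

D = 41300 N

CD = 0.0194 + 0.0428 × 0.93² = 0.05642
D = ½ρv²S·CD = ½ × 0.523 × 214² × 61.1 × 0.05642 = 41300 N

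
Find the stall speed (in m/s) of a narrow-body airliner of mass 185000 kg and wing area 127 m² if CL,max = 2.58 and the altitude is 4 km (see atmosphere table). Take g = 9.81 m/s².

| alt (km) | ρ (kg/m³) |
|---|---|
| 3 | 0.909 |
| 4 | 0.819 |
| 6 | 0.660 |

V_stall = 116 m/s

At 4 km, from the table: ρ = 0.819 kg/m³.
Stall occurs when L = W at CL,max. W = mg = 185000 × 9.81 = 1.815×10^6 N.
From L = ½ρV²S·CL,max = W: V_stall = √(2W/(ρSCL,max)) = √(2·1.815×10^6/(0.819·127·2.58))
V_stall = √13530 = 116 m/s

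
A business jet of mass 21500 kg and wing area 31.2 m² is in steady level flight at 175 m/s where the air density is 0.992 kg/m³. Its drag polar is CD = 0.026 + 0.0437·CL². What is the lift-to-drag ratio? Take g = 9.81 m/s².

L/D = 12.8

Weight W = mg = 21500 × 9.81 = 2.1092×10^5 N; in level flight L = W.
Dynamic pressure q = 0.5 × 0.992 × 175² = 15190 Pa.
CL = 2W/(ρv²S) = 2×2.1092×10^5/(0.992×175²×31.2) = 0.445.
CD = 0.026 + 0.0437 × 0.445² = 0.03466.
L/D = CL/CD = 0.445 / 0.03466 = 12.8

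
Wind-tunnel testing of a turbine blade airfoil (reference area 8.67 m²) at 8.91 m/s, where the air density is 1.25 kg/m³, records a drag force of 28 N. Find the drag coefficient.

From D = ½ρv²S·CD, rearranging gives CD = 2D/(ρv²S).
CD = 2 × 28 / (1.25 × 8.91² × 8.67) = 0.0651

CD = 0.0651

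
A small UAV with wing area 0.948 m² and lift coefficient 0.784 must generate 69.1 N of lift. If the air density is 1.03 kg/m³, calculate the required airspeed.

L = ½ρv²S·CL ⇒ v = √(2L/(ρ·S·CL))
v = √(2 × 69.1 / (1.03 × 0.948 × 0.784)) = √180.5 = 13.4 m/s

v = 13.4 m/s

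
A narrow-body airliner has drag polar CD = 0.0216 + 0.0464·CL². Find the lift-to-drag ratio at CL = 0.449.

CD = 0.0216 + 0.0464 × 0.449² = 0.03095
L/D = CL/CD = 0.449 / 0.03095 = 14.5

L/D = 14.5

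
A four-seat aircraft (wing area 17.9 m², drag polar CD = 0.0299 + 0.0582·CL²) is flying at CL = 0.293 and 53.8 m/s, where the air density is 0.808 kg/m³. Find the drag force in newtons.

D = 730 N

CD = 0.0299 + 0.0582 × 0.293² = 0.0349
D = ½ρv²S·CD = ½ × 0.808 × 53.8² × 17.9 × 0.0349 = 730 N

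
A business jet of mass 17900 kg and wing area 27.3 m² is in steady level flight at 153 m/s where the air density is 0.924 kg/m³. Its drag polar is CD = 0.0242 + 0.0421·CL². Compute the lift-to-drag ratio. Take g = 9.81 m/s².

L/D = 15.2

Level flight ⇒ L = W = m·g = 17900 × 9.81 = 1.756×10^5 N.
q = ½ρv² = ½ × 0.924 × 153² = 10810 Pa.
CL = 2W/(ρv²S) = 2×1.756×10^5/(0.924×153²×27.3) = 0.5948.
CD = 0.0242 + 0.0421 × 0.5948² = 0.03909.
L/D = CL/CD = 0.5948 / 0.03909 = 15.2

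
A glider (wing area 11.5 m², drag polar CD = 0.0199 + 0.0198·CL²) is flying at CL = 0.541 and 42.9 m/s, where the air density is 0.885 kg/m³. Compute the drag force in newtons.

CD = 0.0199 + 0.0198 × 0.541² = 0.0257
D = ½ρv²S·CD = ½ × 0.885 × 42.9² × 11.5 × 0.0257 = 241 N

D = 241 N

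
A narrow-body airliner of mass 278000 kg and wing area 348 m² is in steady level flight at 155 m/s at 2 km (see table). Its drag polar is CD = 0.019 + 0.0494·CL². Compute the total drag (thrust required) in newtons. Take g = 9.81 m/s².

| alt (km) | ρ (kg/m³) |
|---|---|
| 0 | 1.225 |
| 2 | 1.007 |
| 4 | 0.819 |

D = 1.67×10^5 N

At 2 km, from the table: ρ = 1.007 kg/m³.
Weight W = mg = 278000 × 9.81 = 2.7272×10^6 N; in level flight L = W.
Dynamic pressure q = 0.5 × 1.007 × 155² = 12100 Pa.
CL = W/(q·S) = 2.7272×10^6 / (12100 × 348) = 0.6478.
CD = 0.019 + 0.0494 × 0.6478² = 0.03973.
D = q·S·CD = 12100 × 348 × 0.03973 = 1.673×10^5 N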